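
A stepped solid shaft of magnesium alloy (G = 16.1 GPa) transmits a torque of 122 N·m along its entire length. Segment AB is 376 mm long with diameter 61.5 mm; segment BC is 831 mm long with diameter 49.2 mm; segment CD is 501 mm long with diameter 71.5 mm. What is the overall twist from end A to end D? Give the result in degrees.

J_AB = π(0.0615)⁴/32 = 1.40×10^-6 m⁴; J_BC = π(0.0492)⁴/32 = 5.75×10^-7 m⁴; J_CD = π(0.0715)⁴/32 = 2.57×10^-6 m⁴.
θ = (T/G)·Σ L_i/J_i = (122.0/16.1×10⁹)·(0.376/1.40×10^-6 + 0.831/5.75×10^-7 + 0.501/2.57×10^-6) = 0.01445 rad.

0.828°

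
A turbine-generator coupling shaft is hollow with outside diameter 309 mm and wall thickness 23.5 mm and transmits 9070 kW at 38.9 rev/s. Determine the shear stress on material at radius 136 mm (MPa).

11.7 MPa

ω = 2π·38.9 = 244.4 rad/s, so T = P/ω = 9070×10³ / 244.4 = 37110 N·m.
J = π(d_o⁴ − d_i⁴)/32 = π(0.309⁴ − 0.262⁴)/32 = 4.324×10^-4 m⁴.
Shear stress varies linearly with radius: τ = T·r/J = 37110 × 0.136 / 4.324×10^-4 = 1.167×10^7 Pa.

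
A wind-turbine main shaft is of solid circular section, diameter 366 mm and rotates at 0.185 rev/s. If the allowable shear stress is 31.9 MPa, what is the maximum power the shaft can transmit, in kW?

357 kW

J = πd⁴/32 = π(0.366)⁴/32 = 1.762×10^-3 m⁴.
T_max = τ_allow·J/r = 3.19×10^7 × 1.762×10^-3 / 0.183 = 307100 N·m.
ω = 2π·0.185 = 1.162 rad/s, so P_max = T_max·ω = 3.570×10^5 W.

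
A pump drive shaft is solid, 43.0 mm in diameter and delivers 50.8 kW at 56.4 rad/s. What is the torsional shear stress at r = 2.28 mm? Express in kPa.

ω = 56.4 rad/s, so T = P/ω = 50.8×10³ / 56.40 = 900.7 N·m.
J = πd⁴/32 = π(0.0430)⁴/32 = 3.356×10^-7 m⁴.
Shear stress varies linearly with radius: τ = T·r/J = 900.7 × 0.00228 / 3.356×10^-7 = 6.119×10^6 Pa.

6120 kPa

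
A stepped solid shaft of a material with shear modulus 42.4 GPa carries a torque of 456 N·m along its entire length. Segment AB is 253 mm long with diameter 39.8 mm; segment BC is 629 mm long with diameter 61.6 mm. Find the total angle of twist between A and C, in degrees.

J_AB = π(0.0398)⁴/32 = 2.46×10^-7 m⁴; J_BC = π(0.0616)⁴/32 = 1.41×10^-6 m⁴.
θ = (T/G)·Σ L_i/J_i = (456.0/42.4×10⁹)·(0.253/2.46×10^-7 + 0.629/1.41×10^-6) = 0.01583 rad.

0.907°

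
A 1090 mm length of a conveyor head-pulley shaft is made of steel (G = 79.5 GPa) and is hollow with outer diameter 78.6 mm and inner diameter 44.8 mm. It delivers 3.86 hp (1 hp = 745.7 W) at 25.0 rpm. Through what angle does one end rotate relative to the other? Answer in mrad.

4.50 mrad

ω = 2π·25.0/60 = 2.618 rad/s, so T = P/ω = 3.86×745.7 / 2.618 = 1099 N·m.
J = π(d_o⁴ − d_i⁴)/32 = π(0.0786⁴ − 0.0448⁴)/32 = 3.352×10^-6 m⁴.
θ = T·L/(G·J) = 1099 × 1.09 / (79.5×10⁹ × 3.352×10^-6) = 4.498×10^-3 rad.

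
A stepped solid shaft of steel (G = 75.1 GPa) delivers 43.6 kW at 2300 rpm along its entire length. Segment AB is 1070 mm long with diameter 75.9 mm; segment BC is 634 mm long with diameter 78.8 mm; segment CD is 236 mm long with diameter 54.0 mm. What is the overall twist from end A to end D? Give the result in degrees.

0.108°

ω = 2π·2300/60 = 240.9 rad/s, so T = P/ω = 43.6×10³ / 240.9 = 181.0 N·m.
J_AB = π(0.0759)⁴/32 = 3.26×10^-6 m⁴; J_BC = π(0.0788)⁴/32 = 3.79×10^-6 m⁴; J_CD = π(0.0540)⁴/32 = 8.35×10^-7 m⁴.
θ = (T/G)·Σ L_i/J_i = (181.0/75.1×10⁹)·(1.07/3.26×10^-6 + 0.634/3.79×10^-6 + 0.236/8.35×10^-7) = 1.877×10^-3 rad.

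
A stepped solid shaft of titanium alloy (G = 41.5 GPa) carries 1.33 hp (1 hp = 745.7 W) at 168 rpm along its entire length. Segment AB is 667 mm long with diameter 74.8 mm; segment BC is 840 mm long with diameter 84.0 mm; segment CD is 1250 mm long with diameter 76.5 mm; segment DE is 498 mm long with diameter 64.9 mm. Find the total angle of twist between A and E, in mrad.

ω = 2π·168/60 = 17.59 rad/s, so T = P/ω = 1.33×745.7 / 17.59 = 56.37 N·m.
J_AB = π(0.0748)⁴/32 = 3.07×10^-6 m⁴; J_BC = π(0.0840)⁴/32 = 4.89×10^-6 m⁴; J_CD = π(0.0765)⁴/32 = 3.36×10^-6 m⁴; J_DE = π(0.0649)⁴/32 = 1.74×10^-6 m⁴.
θ = (T/G)·Σ L_i/J_i = (56.37/41.5×10⁹)·(0.667/3.07×10^-6 + 0.840/4.89×10^-6 + 1.25/3.36×10^-6 + 0.498/1.74×10^-6) = 1.422×10^-3 rad.

1.42 mrad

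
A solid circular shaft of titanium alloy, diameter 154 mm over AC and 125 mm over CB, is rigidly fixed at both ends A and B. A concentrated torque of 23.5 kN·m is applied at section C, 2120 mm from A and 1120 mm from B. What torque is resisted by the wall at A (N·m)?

12900 N·m

Compatibility: T_A·a/J_AC = T_B·b/J_CB with T_A + T_B = T₀.
J_AC = 5.52×10^-5 m⁴, J_CB = 2.40×10^-5 m⁴, so T_A = T₀·(J_AC/a)/((J_AC/a)+(J_CB/b)) = 12900 N·m, T_B = 10600 N·m.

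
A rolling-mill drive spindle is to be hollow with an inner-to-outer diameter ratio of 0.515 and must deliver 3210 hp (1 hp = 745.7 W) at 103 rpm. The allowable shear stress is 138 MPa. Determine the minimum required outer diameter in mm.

ω = 2π·103/60 = 10.79 rad/s, so T = P/ω = 3210×745.7 / 10.79 = 221900 N·m.
For a hollow shaft with d_i/d_o = 0.515: τ_max = 16T/(π d_o³ (1−k⁴)), so d_o = [16T/(π τ_allow (1−k⁴))]^(1/3) = [16·221900/(π·1.38×10^8·0.9297)]^(1/3) = 0.2065 m.

207 mm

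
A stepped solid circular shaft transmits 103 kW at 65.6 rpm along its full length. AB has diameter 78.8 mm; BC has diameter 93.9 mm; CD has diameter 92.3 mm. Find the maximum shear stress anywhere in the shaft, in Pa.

1.56e8 Pa

ω = 2π·65.6/60 = 6.870 rad/s, so T = P/ω = 103×10³ / 6.870 = 14990 N·m.
Under the same torque, τ_max = 16T/(πd³) is largest where d is smallest — segment AB (d = 78.8 mm).
τ_max = 16·14990/(π·(0.0788)³) = 1.561×10^8 Pa.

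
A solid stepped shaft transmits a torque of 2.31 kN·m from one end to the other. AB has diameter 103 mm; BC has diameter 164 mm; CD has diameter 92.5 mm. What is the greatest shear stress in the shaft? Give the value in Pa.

Under the same torque, τ_max = 16T/(πd³) is largest where d is smallest — segment CD (d = 92.5 mm).
τ_max = 16·2310/(π·(0.0925)³) = 1.486×10^7 Pa.

1.49e7 Pa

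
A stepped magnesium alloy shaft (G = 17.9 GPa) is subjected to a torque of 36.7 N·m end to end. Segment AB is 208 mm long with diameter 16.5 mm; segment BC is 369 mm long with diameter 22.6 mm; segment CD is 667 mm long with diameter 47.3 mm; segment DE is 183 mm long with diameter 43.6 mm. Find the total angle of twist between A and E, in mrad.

J_AB = π(0.0165)⁴/32 = 7.28×10^-9 m⁴; J_BC = π(0.0226)⁴/32 = 2.56×10^-8 m⁴; J_CD = π(0.0473)⁴/32 = 4.91×10^-7 m⁴; J_DE = π(0.0436)⁴/32 = 3.55×10^-7 m⁴.
θ = (T/G)·Σ L_i/J_i = (36.70/17.9×10⁹)·(0.208/7.28×10^-9 + 0.369/2.56×10^-8 + 0.667/4.91×10^-7 + 0.183/3.55×10^-7) = 0.09199 rad.

92.0 mrad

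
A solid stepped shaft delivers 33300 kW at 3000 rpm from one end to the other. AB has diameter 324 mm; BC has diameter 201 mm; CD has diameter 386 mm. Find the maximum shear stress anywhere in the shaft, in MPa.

66.5 MPa

ω = 2π·3000/60 = 314.2 rad/s, so T = P/ω = 33300×10³ / 314.2 = 106000 N·m.
Under the same torque, τ_max = 16T/(πd³) is largest where d is smallest — segment BC (d = 201 mm).
τ_max = 16·106000/(π·(0.201)³) = 6.648×10^7 Pa.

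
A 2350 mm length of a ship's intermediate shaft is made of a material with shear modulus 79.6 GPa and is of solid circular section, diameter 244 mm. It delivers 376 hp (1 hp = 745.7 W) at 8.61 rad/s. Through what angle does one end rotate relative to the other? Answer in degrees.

ω = 8.61 rad/s, so T = P/ω = 376×745.7 / 8.610 = 32560 N·m.
J = πd⁴/32 = π(0.244)⁴/32 = 3.480×10^-4 m⁴.
θ = T·L/(G·J) = 32560 × 2.35 / (79.6×10⁹ × 3.480×10^-4) = 2.763×10^-3 rad.

0.158°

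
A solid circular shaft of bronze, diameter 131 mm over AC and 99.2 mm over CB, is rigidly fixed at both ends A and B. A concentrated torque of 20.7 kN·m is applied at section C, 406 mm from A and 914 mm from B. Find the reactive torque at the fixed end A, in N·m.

18100 N·m

Compatibility: T_A·a/J_AC = T_B·b/J_CB with T_A + T_B = T₀.
J_AC = 2.89×10^-5 m⁴, J_CB = 9.51×10^-6 m⁴, so T_A = T₀·(J_AC/a)/((J_AC/a)+(J_CB/b)) = 18060 N·m, T_B = 2638 N·m.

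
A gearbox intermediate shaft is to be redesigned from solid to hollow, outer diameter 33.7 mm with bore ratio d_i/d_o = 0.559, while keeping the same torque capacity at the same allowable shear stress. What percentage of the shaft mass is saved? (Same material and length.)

26.4 %

Equal τ_max and T ⇒ the solid shaft needs d_s³ = d_o³(1−k⁴), so d_s = 33.7·(1−0.559⁴)^(1/3) = 32.57 mm.
Area ratio A_h/A_s = d_o²(1−k²)/d_s² = (1−k²)/(1−k⁴)^(2/3) = 0.7363.
Mass saving = 1 − 0.7363 = 26.4 %.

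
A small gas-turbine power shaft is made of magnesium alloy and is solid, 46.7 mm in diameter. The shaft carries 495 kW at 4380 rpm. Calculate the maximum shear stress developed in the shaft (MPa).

54.0 MPa

ω = 2π·4380/60 = 458.7 rad/s, so T = P/ω = 495×10³ / 458.7 = 1079 N·m.
J = πd⁴/32 = π(0.0467)⁴/32 = 4.669×10^-7 m⁴.
τ_max = T·r/J = 1079 × 0.0234 / 4.669×10^-7 = 5.397×10^7 Pa.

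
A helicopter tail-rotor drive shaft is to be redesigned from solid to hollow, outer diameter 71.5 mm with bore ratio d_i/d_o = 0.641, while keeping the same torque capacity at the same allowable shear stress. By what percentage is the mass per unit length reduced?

Equal τ_max and T ⇒ the solid shaft needs d_s³ = d_o³(1−k⁴), so d_s = 71.5·(1−0.641⁴)^(1/3) = 67.23 mm.
Area ratio A_h/A_s = d_o²(1−k²)/d_s² = (1−k²)/(1−k⁴)^(2/3) = 0.6664.
Mass saving = 1 − 0.6664 = 33.4 %.

33.4 %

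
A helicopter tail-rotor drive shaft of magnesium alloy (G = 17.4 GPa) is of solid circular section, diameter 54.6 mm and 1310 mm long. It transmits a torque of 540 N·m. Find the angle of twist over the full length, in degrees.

2.67°

J = πd⁴/32 = π(0.0546)⁴/32 = 8.725×10^-7 m⁴.
θ = T·L/(G·J) = 540.0 × 1.31 / (17.4×10⁹ × 8.725×10^-7) = 0.04660 rad.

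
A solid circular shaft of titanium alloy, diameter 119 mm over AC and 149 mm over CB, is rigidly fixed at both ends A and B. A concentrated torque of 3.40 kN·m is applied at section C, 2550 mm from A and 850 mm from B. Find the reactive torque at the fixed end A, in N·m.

Compatibility: T_A·a/J_AC = T_B·b/J_CB with T_A + T_B = T₀.
J_AC = 1.97×10^-5 m⁴, J_CB = 4.84×10^-5 m⁴, so T_A = T₀·(J_AC/a)/((J_AC/a)+(J_CB/b)) = 406.0 N·m, T_B = 2994 N·m.

406 N·m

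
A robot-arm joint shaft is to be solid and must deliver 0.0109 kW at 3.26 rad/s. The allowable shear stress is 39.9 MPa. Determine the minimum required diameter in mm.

7.53 mm

ω = 3.26 rad/s, so T = P/ω = 0.0109×10³ / 3.260 = 3.344 N·m.
For a solid shaft τ_max = 16T/(πd³), so d = (16T/(π τ_allow))^(1/3) = (16·3.344/(π·3.99×10^7))^(1/3) = 0.007529 m.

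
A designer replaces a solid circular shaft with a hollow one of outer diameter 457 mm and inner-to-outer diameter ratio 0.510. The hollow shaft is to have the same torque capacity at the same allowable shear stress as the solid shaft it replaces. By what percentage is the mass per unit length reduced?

22.5 %

Equal τ_max and T ⇒ the solid shaft needs d_s³ = d_o³(1−k⁴), so d_s = 457·(1−0.510⁴)^(1/3) = 446.5 mm.
Area ratio A_h/A_s = d_o²(1−k²)/d_s² = (1−k²)/(1−k⁴)^(2/3) = 0.7753.
Mass saving = 1 − 0.7753 = 22.5 %.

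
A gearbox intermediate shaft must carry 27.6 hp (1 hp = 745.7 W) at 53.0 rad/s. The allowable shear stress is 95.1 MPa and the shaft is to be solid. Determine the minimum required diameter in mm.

27.5 mm

ω = 53.0 rad/s, so T = P/ω = 27.6×745.7 / 53.00 = 388.3 N·m.
For a solid shaft τ_max = 16T/(πd³), so d = (16T/(π τ_allow))^(1/3) = (16·388.3/(π·9.51×10^7))^(1/3) = 0.02750 m.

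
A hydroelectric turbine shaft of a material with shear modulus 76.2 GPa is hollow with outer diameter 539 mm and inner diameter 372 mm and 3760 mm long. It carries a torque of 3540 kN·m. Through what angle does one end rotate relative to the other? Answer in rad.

0.0273 rad

J = π(d_o⁴ − d_i⁴)/32 = π(0.539⁴ − 0.372⁴)/32 = 6.406×10^-3 m⁴.
θ = T·L/(G·J) = 3.540e6 × 3.76 / (76.2×10⁹ × 6.406×10^-3) = 0.02727 rad.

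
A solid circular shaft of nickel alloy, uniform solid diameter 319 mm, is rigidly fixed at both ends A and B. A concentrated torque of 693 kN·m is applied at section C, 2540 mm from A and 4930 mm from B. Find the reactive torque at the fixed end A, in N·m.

457000 N·m

With uniform GJ and both ends fixed, compatibility θ_AC = θ_CB gives T_A·a = T_B·b, together with T_A + T_B = T₀.
T_A = T₀·b/(a+b) = 693000·4930/7470 = 457400 N·m; T_B = 235600 N·m.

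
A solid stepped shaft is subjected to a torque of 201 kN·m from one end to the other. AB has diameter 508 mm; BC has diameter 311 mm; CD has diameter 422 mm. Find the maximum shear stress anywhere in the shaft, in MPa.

Under the same torque, τ_max = 16T/(πd³) is largest where d is smallest — segment BC (d = 311 mm).
τ_max = 16·201000/(π·(0.311)³) = 3.403×10^7 Pa.

34.0 MPa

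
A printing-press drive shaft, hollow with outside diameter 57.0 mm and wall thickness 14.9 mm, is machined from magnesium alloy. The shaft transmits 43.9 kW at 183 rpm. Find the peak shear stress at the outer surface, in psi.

9640 psi

ω = 2π·183/60 = 19.16 rad/s, so T = P/ω = 43.9×10³ / 19.16 = 2291 N·m.
J = π(d_o⁴ − d_i⁴)/32 = π(0.0570⁴ − 0.0272⁴)/32 = 9.826×10^-7 m⁴.
τ_max = T·r/J = 2291 × 0.0285 / 9.826×10^-7 = 6.644×10^7 Pa.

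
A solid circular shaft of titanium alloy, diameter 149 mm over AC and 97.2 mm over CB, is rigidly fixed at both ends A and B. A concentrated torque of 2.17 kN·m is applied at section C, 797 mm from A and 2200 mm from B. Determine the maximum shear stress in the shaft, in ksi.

Compatibility: T_A·a/J_AC = T_B·b/J_CB with T_A + T_B = T₀.
J_AC = 4.84×10^-5 m⁴, J_CB = 8.76×10^-6 m⁴, so T_A = T₀·(J_AC/a)/((J_AC/a)+(J_CB/b)) = 2036 N·m, T_B = 133.6 N·m.
τ in each portion: τ_AC = 3.14×10^6 Pa, τ_CB = 7.41×10^5 Pa; maximum is in AC.
τ_max = T_AC·r/J = 2036·0.0745/4.84×10^-5 = 3.135×10^6 Pa.

0.455 ksi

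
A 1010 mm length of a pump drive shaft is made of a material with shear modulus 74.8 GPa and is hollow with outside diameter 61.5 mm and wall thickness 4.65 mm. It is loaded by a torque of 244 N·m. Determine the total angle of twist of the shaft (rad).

J = π(d_o⁴ − d_i⁴)/32 = π(0.0615⁴ − 0.0522⁴)/32 = 6.755×10^-7 m⁴.
θ = T·L/(G·J) = 244.0 × 1.01 / (74.8×10⁹ × 6.755×10^-7) = 4.877×10^-3 rad.

0.00488 rad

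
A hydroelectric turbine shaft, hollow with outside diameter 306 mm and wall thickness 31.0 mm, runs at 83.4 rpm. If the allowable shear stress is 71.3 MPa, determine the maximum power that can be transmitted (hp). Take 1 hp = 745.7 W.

2800 hp

J = π(d_o⁴ − d_i⁴)/32 = π(0.306⁴ − 0.244⁴)/32 = 5.128×10^-4 m⁴.
T_max = τ_allow·J/r = 7.13×10^7 × 5.128×10^-4 / 0.153 = 239000 N·m.
ω = 2π·83.4/60 = 8.734 rad/s, so P_max = T_max·ω = 2.087×10^6 W.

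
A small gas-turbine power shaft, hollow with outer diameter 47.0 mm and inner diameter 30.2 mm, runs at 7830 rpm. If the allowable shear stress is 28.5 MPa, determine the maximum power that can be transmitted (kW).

395 kW

J = π(d_o⁴ − d_i⁴)/32 = π(0.0470⁴ − 0.0302⁴)/32 = 3.974×10^-7 m⁴.
T_max = τ_allow·J/r = 2.85×10^7 × 3.974×10^-7 / 0.0235 = 482.0 N·m.
ω = 2π·7830/60 = 820.0 rad/s, so P_max = T_max·ω = 3.952×10^5 W.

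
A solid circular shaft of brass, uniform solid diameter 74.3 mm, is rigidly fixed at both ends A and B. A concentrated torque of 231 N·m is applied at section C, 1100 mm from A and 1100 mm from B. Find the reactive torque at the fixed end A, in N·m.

With uniform GJ and both ends fixed, compatibility θ_AC = θ_CB gives T_A·a = T_B·b, together with T_A + T_B = T₀.
T_A = T₀·b/(a+b) = 231.0·1100/2200 = 115.5 N·m; T_B = 115.5 N·m.

116 N·m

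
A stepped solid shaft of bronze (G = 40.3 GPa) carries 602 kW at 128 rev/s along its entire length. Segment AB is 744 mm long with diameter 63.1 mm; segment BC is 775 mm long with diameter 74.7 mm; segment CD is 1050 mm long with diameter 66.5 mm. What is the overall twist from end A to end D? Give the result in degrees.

ω = 2π·128 = 804.2 rad/s, so T = P/ω = 602×10³ / 804.2 = 748.5 N·m.
J_AB = π(0.0631)⁴/32 = 1.56×10^-6 m⁴; J_BC = π(0.0747)⁴/32 = 3.06×10^-6 m⁴; J_CD = π(0.0665)⁴/32 = 1.92×10^-6 m⁴.
θ = (T/G)·Σ L_i/J_i = (748.5/40.3×10⁹)·(0.744/1.56×10^-6 + 0.775/3.06×10^-6 + 1.05/1.92×10^-6) = 0.02375 rad.

1.36°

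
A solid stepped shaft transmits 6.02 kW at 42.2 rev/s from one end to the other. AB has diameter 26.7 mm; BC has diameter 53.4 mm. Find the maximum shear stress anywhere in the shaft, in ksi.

0.881 ksi

ω = 2π·42.2 = 265.2 rad/s, so T = P/ω = 6.02×10³ / 265.2 = 22.70 N·m.
Under the same torque, τ_max = 16T/(πd³) is largest where d is smallest — segment AB (d = 26.7 mm).
τ_max = 16·22.70/(π·(0.0267)³) = 6.075×10^6 Pa.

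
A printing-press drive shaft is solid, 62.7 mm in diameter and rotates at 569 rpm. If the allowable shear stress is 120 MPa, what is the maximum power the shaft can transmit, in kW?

346 kW

J = πd⁴/32 = π(0.0627)⁴/32 = 1.517×10^-6 m⁴.
T_max = τ_allow·J/r = 1.20×10^8 × 1.517×10^-6 / 0.0314 = 5808 N·m.
ω = 2π·569/60 = 59.59 rad/s, so P_max = T_max·ω = 3.461×10^5 W.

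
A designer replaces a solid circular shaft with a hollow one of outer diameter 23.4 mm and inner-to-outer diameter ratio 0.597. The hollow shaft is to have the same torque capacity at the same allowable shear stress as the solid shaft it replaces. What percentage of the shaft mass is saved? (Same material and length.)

Equal τ_max and T ⇒ the solid shaft needs d_s³ = d_o³(1−k⁴), so d_s = 23.4·(1−0.597⁴)^(1/3) = 22.36 mm.
Area ratio A_h/A_s = d_o²(1−k²)/d_s² = (1−k²)/(1−k⁴)^(2/3) = 0.7046.
Mass saving = 1 − 0.7046 = 29.5 %.

29.5 %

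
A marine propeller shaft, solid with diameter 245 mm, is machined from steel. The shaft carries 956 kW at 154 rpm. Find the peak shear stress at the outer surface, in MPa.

20.5 MPa

ω = 2π·154/60 = 16.13 rad/s, so T = P/ω = 956×10³ / 16.13 = 59280 N·m.
J = πd⁴/32 = π(0.245)⁴/32 = 3.537×10^-4 m⁴.
τ_max = T·r/J = 59280 × 0.122 / 3.537×10^-4 = 2.053×10^7 Pa.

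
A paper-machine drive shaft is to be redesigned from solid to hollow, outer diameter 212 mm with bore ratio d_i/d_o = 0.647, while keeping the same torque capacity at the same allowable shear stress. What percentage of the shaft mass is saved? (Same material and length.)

33.9 %

Equal τ_max and T ⇒ the solid shaft needs d_s³ = d_o³(1−k⁴), so d_s = 212·(1−0.647⁴)^(1/3) = 198.8 mm.
Area ratio A_h/A_s = d_o²(1−k²)/d_s² = (1−k²)/(1−k⁴)^(2/3) = 0.6611.
Mass saving = 1 − 0.6611 = 33.9 %.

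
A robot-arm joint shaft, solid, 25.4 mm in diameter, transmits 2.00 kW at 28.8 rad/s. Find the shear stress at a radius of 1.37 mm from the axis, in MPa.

2.33 MPa

ω = 28.8 rad/s, so T = P/ω = 2.00×10³ / 28.80 = 69.44 N·m.
J = πd⁴/32 = π(0.0254)⁴/32 = 4.086×10^-8 m⁴.
Shear stress varies linearly with radius: τ = T·r/J = 69.44 × 0.00137 / 4.086×10^-8 = 2.328×10^6 Pa.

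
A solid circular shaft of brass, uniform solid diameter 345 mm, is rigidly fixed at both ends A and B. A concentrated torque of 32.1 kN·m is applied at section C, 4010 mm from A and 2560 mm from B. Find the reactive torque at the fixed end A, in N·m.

12500 N·m

With uniform GJ and both ends fixed, compatibility θ_AC = θ_CB gives T_A·a = T_B·b, together with T_A + T_B = T₀.
T_A = T₀·b/(a+b) = 32100·2560/6570 = 12510 N·m; T_B = 19590 N·m.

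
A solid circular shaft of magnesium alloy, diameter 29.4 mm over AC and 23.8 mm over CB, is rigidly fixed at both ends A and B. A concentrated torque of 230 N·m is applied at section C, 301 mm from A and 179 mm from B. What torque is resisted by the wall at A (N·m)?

134 N·m

Compatibility: T_A·a/J_AC = T_B·b/J_CB with T_A + T_B = T₀.
J_AC = 7.33×10^-8 m⁴, J_CB = 3.15×10^-8 m⁴, so T_A = T₀·(J_AC/a)/((J_AC/a)+(J_CB/b)) = 133.6 N·m, T_B = 96.45 N·m.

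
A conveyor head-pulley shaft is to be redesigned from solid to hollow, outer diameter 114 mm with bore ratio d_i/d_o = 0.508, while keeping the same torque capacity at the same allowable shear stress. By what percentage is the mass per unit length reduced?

22.3 %

Equal τ_max and T ⇒ the solid shaft needs d_s³ = d_o³(1−k⁴), so d_s = 114·(1−0.508⁴)^(1/3) = 111.4 mm.
Area ratio A_h/A_s = d_o²(1−k²)/d_s² = (1−k²)/(1−k⁴)^(2/3) = 0.7768.
Mass saving = 1 − 0.7768 = 22.3 %.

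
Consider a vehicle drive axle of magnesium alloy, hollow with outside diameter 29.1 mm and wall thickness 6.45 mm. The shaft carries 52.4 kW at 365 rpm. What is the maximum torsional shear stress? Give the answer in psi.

ω = 2π·365/60 = 38.22 rad/s, so T = P/ω = 52.4×10³ / 38.22 = 1371 N·m.
J = π(d_o⁴ − d_i⁴)/32 = π(0.0291⁴ − 0.0162⁴)/32 = 6.364×10^-8 m⁴.
τ_max = T·r/J = 1371 × 0.0146 / 6.364×10^-8 = 3.134×10^8 Pa.

45500 psi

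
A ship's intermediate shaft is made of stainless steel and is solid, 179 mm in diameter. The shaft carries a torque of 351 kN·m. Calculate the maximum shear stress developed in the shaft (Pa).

3.12e8 Pa

J = πd⁴/32 = π(0.179)⁴/32 = 1.008×10^-4 m⁴.
τ_max = T·r/J = 351000 × 0.0895 / 1.008×10^-4 = 3.117×10^8 Pa.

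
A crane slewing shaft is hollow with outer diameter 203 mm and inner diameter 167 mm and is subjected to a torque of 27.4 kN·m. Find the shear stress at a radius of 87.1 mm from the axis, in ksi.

J = π(d_o⁴ − d_i⁴)/32 = π(0.203⁴ − 0.167⁴)/32 = 9.036×10^-5 m⁴.
Shear stress varies linearly with radius: τ = T·r/J = 27400 × 0.0871 / 9.036×10^-5 = 2.641×10^7 Pa.

3.83 ksi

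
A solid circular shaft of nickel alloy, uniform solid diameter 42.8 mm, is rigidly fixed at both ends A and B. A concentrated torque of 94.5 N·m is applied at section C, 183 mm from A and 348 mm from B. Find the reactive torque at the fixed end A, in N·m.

With uniform GJ and both ends fixed, compatibility θ_AC = θ_CB gives T_A·a = T_B·b, together with T_A + T_B = T₀.
T_A = T₀·b/(a+b) = 94.50·348/531.0 = 61.93 N·m; T_B = 32.57 N·m.

61.9 N·m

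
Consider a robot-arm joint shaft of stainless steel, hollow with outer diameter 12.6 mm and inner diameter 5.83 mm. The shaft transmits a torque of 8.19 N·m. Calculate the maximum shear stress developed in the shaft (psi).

J = π(d_o⁴ − d_i⁴)/32 = π(0.0126⁴ − 0.00583⁴)/32 = 2.361×10^-9 m⁴.
τ_max = T·r/J = 8.190 × 0.00630 / 2.361×10^-9 = 2.185×10^7 Pa.

3170 psi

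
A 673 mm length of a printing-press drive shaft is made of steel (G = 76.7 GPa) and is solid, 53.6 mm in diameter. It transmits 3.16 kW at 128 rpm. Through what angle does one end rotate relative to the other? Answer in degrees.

ω = 2π·128/60 = 13.40 rad/s, so T = P/ω = 3.16×10³ / 13.40 = 235.7 N·m.
J = πd⁴/32 = π(0.0536)⁴/32 = 8.103×10^-7 m⁴.
θ = T·L/(G·J) = 235.7 × 0.673 / (76.7×10⁹ × 8.103×10^-7) = 2.553×10^-3 rad.

0.146°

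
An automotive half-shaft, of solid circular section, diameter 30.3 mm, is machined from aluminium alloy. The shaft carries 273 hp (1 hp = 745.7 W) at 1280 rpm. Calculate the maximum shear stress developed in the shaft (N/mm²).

278 N/mm²

ω = 2π·1280/60 = 134.0 rad/s, so T = P/ω = 273×745.7 / 134.0 = 1519 N·m.
J = πd⁴/32 = π(0.0303)⁴/32 = 8.275×10^-8 m⁴.
τ_max = T·r/J = 1519 × 0.0152 / 8.275×10^-8 = 2.781×10^8 Pa.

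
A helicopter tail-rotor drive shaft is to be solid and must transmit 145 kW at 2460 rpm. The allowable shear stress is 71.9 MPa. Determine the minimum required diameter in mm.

ω = 2π·2460/60 = 257.6 rad/s, so T = P/ω = 145×10³ / 257.6 = 562.9 N·m.
For a solid shaft τ_max = 16T/(πd³), so d = (16T/(π τ_allow))^(1/3) = (16·562.9/(π·7.19×10^7))^(1/3) = 0.03416 m.

34.2 mm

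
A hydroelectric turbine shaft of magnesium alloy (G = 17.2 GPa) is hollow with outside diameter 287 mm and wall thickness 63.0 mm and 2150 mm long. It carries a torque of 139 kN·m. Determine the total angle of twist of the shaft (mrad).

J = π(d_o⁴ − d_i⁴)/32 = π(0.287⁴ − 0.161⁴)/32 = 6.001×10^-4 m⁴.
θ = T·L/(G·J) = 139000 × 2.15 / (17.2×10⁹ × 6.001×10^-4) = 0.02895 rad.

29.0 mrad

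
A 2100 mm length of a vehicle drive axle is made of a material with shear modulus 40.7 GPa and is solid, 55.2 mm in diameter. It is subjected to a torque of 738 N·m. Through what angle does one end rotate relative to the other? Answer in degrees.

2.39°

J = πd⁴/32 = π(0.0552)⁴/32 = 9.115×10^-7 m⁴.
θ = T·L/(G·J) = 738.0 × 2.10 / (40.7×10⁹ × 9.115×10^-7) = 0.04178 rad.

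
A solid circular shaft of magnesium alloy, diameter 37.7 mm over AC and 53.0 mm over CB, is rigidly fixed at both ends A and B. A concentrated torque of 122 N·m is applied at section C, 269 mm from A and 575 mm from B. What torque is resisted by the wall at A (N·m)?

43.1 N·m

Compatibility: T_A·a/J_AC = T_B·b/J_CB with T_A + T_B = T₀.
J_AC = 1.98×10^-7 m⁴, J_CB = 7.75×10^-7 m⁴, so T_A = T₀·(J_AC/a)/((J_AC/a)+(J_CB/b)) = 43.15 N·m, T_B = 78.85 N·m.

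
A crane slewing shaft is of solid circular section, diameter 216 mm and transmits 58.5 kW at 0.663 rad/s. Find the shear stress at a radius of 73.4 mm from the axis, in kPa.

ω = 0.663 rad/s, so T = P/ω = 58.5×10³ / 0.6630 = 88240 N·m.
J = πd⁴/32 = π(0.216)⁴/32 = 2.137×10^-4 m⁴.
Shear stress varies linearly with radius: τ = T·r/J = 88240 × 0.0734 / 2.137×10^-4 = 3.031×10^7 Pa.

30300 kPa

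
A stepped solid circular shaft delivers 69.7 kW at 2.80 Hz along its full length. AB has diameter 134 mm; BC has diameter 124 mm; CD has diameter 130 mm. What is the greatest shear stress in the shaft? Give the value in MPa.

10.6 MPa

ω = 2π·2.80 = 17.59 rad/s, so T = P/ω = 69.7×10³ / 17.59 = 3962 N·m.
Under the same torque, τ_max = 16T/(πd³) is largest where d is smallest — segment BC (d = 124 mm).
τ_max = 16·3962/(π·(0.124)³) = 1.058×10^7 Pa.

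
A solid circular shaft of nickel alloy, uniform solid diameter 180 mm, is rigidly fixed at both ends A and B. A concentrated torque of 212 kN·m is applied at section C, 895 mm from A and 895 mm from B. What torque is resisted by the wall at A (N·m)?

With uniform GJ and both ends fixed, compatibility θ_AC = θ_CB gives T_A·a = T_B·b, together with T_A + T_B = T₀.
T_A = T₀·b/(a+b) = 212000·895/1790 = 106000 N·m; T_B = 106000 N·m.

106000 N·m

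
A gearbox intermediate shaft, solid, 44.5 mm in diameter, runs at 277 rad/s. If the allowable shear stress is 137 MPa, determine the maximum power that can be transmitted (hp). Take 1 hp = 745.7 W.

881 hp

J = πd⁴/32 = π(0.0445)⁴/32 = 3.850×10^-7 m⁴.
T_max = τ_allow·J/r = 1.37×10^8 × 3.850×10^-7 / 0.0222 = 2370 N·m.
ω = 277 rad/s, so P_max = T_max·ω = 6.566×10^5 W.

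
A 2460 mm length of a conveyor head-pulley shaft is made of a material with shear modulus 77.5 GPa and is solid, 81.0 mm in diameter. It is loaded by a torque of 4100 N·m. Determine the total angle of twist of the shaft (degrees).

J = πd⁴/32 = π(0.0810)⁴/32 = 4.226×10^-6 m⁴.
θ = T·L/(G·J) = 4100 × 2.46 / (77.5×10⁹ × 4.226×10^-6) = 0.03079 rad.

1.76°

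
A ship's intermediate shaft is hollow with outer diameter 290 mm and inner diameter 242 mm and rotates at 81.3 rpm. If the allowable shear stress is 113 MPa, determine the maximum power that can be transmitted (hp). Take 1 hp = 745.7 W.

3180 hp

J = π(d_o⁴ − d_i⁴)/32 = π(0.290⁴ − 0.242⁴)/32 = 3.577×10^-4 m⁴.
T_max = τ_allow·J/r = 1.13×10^8 × 3.577×10^-4 / 0.145 = 278700 N·m.
ω = 2π·81.3/60 = 8.514 rad/s, so P_max = T_max·ω = 2.373×10^6 W.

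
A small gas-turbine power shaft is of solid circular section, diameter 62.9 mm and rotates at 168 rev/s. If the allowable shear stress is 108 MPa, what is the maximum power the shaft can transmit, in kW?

5570 kW

J = πd⁴/32 = π(0.0629)⁴/32 = 1.537×10^-6 m⁴.
T_max = τ_allow·J/r = 1.08×10^8 × 1.537×10^-6 / 0.0314 = 5277 N·m.
ω = 2π·168 = 1056 rad/s, so P_max = T_max·ω = 5.571×10^6 W.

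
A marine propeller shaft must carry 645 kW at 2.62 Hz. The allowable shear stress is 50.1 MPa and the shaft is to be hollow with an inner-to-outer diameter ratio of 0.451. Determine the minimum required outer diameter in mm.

161 mm

ω = 2π·2.62 = 16.46 rad/s, so T = P/ω = 645×10³ / 16.46 = 39180 N·m.
For a hollow shaft with d_i/d_o = 0.451: τ_max = 16T/(π d_o³ (1−k⁴)), so d_o = [16T/(π τ_allow (1−k⁴))]^(1/3) = [16·39180/(π·5.01×10^7·0.9586)]^(1/3) = 0.1608 m.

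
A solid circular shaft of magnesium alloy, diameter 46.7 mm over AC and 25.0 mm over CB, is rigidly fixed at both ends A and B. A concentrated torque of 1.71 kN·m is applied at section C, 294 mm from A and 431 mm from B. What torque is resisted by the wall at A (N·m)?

Compatibility: T_A·a/J_AC = T_B·b/J_CB with T_A + T_B = T₀.
J_AC = 4.67×10^-7 m⁴, J_CB = 3.83×10^-8 m⁴, so T_A = T₀·(J_AC/a)/((J_AC/a)+(J_CB/b)) = 1619 N·m, T_B = 90.72 N·m.

1620 N·m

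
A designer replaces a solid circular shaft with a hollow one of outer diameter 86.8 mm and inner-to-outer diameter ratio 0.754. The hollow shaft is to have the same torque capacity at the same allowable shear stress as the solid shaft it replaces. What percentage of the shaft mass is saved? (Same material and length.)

44.0 %

Equal τ_max and T ⇒ the solid shaft needs d_s³ = d_o³(1−k⁴), so d_s = 86.8·(1−0.754⁴)^(1/3) = 76.21 mm.
Area ratio A_h/A_s = d_o²(1−k²)/d_s² = (1−k²)/(1−k⁴)^(2/3) = 0.5598.
Mass saving = 1 − 0.5598 = 44.0 %.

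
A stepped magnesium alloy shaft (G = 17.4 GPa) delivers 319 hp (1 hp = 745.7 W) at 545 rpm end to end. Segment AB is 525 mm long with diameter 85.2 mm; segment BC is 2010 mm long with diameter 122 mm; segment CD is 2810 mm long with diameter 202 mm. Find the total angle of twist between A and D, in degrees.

ω = 2π·545/60 = 57.07 rad/s, so T = P/ω = 319×745.7 / 57.07 = 4168 N·m.
J_AB = π(0.0852)⁴/32 = 5.17×10^-6 m⁴; J_BC = π(0.122)⁴/32 = 2.17×10^-5 m⁴; J_CD = π(0.202)⁴/32 = 1.63×10^-4 m⁴.
θ = (T/G)·Σ L_i/J_i = (4168/17.4×10⁹)·(0.525/5.17×10^-6 + 2.01/2.17×10^-5 + 2.81/1.63×10^-4) = 0.05057 rad.

2.90°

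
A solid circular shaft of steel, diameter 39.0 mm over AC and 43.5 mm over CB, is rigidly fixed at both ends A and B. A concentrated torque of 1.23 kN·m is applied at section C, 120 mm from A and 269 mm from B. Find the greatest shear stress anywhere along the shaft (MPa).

Compatibility: T_A·a/J_AC = T_B·b/J_CB with T_A + T_B = T₀.
J_AC = 2.27×10^-7 m⁴, J_CB = 3.52×10^-7 m⁴, so T_A = T₀·(J_AC/a)/((J_AC/a)+(J_CB/b)) = 727.6 N·m, T_B = 502.4 N·m.
τ in each portion: τ_AC = 6.25×10^7 Pa, τ_CB = 3.11×10^7 Pa; maximum is in AC.
τ_max = T_AC·r/J = 727.6·0.0195/2.27×10^-7 = 6.247×10^7 Pa.

62.5 MPa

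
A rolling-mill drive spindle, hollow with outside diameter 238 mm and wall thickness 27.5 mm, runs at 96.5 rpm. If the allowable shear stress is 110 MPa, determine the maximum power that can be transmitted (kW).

1910 kW

J = π(d_o⁴ − d_i⁴)/32 = π(0.238⁴ − 0.183⁴)/32 = 2.049×10^-4 m⁴.
T_max = τ_allow·J/r = 1.10×10^8 × 2.049×10^-4 / 0.119 = 189400 N·m.
ω = 2π·96.5/60 = 10.11 rad/s, so P_max = T_max·ω = 1.914×10^6 W.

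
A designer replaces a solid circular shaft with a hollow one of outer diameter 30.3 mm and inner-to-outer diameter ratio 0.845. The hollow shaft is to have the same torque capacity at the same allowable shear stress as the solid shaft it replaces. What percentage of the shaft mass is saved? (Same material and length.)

54.0 %

Equal τ_max and T ⇒ the solid shaft needs d_s³ = d_o³(1−k⁴), so d_s = 30.3·(1−0.845⁴)^(1/3) = 23.89 mm.
Area ratio A_h/A_s = d_o²(1−k²)/d_s² = (1−k²)/(1−k⁴)^(2/3) = 0.4600.
Mass saving = 1 − 0.4600 = 54.0 %.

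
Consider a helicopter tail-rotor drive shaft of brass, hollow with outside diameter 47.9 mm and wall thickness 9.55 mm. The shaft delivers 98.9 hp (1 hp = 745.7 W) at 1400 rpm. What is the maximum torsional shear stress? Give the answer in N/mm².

26.8 N/mm²

ω = 2π·1400/60 = 146.6 rad/s, so T = P/ω = 98.9×745.7 / 146.6 = 503.0 N·m.
J = π(d_o⁴ − d_i⁴)/32 = π(0.0479⁴ − 0.0288⁴)/32 = 4.493×10^-7 m⁴.
τ_max = T·r/J = 503.0 × 0.0239 / 4.493×10^-7 = 2.682×10^7 Pa.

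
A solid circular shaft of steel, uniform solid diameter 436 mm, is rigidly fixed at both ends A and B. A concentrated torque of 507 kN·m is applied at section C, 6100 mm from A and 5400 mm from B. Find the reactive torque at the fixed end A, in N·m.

With uniform GJ and both ends fixed, compatibility θ_AC = θ_CB gives T_A·a = T_B·b, together with T_A + T_B = T₀.
T_A = T₀·b/(a+b) = 507000·5400/11500 = 238100 N·m; T_B = 268900 N·m.

238000 N·m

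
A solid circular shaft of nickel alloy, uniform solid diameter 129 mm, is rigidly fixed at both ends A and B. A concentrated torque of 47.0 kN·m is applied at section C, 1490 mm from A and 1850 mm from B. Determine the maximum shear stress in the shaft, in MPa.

61.8 MPa

With uniform GJ and both ends fixed, compatibility θ_AC = θ_CB gives T_A·a = T_B·b, together with T_A + T_B = T₀.
T_A = T₀·b/(a+b) = 47000·1850/3340 = 26030 N·m; T_B = 20970 N·m.
τ in each portion: τ_AC = 6.18×10^7 Pa, τ_CB = 4.97×10^7 Pa; maximum is in AC.
τ_max = T_AC·r/J = 26030·0.0645/2.72×10^-5 = 6.176×10^7 Pa.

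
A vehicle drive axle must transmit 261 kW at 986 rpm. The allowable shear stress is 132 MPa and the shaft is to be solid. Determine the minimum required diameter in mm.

ω = 2π·986/60 = 103.3 rad/s, so T = P/ω = 261×10³ / 103.3 = 2528 N·m.
For a solid shaft τ_max = 16T/(πd³), so d = (16T/(π τ_allow))^(1/3) = (16·2528/(π·1.32×10^8))^(1/3) = 0.04603 m.

46.0 mm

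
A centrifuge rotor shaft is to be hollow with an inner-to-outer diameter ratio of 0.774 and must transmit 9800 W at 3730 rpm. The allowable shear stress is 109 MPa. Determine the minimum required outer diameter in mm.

ω = 2π·3730/60 = 390.6 rad/s, so T = P/ω = 9800 / 390.6 = 25.09 N·m.
For a hollow shaft with d_i/d_o = 0.774: τ_max = 16T/(π d_o³ (1−k⁴)), so d_o = [16T/(π τ_allow (1−k⁴))]^(1/3) = [16·25.09/(π·1.09×10^8·0.6411)]^(1/3) = 0.01223 m.

12.2 mm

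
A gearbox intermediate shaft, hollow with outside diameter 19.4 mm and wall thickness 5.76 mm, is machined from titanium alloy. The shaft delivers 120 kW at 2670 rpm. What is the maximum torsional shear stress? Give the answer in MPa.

ω = 2π·2670/60 = 279.6 rad/s, so T = P/ω = 120×10³ / 279.6 = 429.2 N·m.
J = π(d_o⁴ − d_i⁴)/32 = π(0.0194⁴ − 0.00788⁴)/32 = 1.353×10^-8 m⁴.
τ_max = T·r/J = 429.2 × 0.00970 / 1.353×10^-8 = 3.077×10^8 Pa.

308 MPa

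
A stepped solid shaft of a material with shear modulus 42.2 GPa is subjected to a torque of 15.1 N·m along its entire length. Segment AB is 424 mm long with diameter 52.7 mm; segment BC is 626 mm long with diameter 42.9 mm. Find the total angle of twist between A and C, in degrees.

0.0501°

J_AB = π(0.0527)⁴/32 = 7.57×10^-7 m⁴; J_BC = π(0.0429)⁴/32 = 3.33×10^-7 m⁴.
θ = (T/G)·Σ L_i/J_i = (15.10/42.2×10⁹)·(0.424/7.57×10^-7 + 0.626/3.33×10^-7) = 8.740×10^-4 rad.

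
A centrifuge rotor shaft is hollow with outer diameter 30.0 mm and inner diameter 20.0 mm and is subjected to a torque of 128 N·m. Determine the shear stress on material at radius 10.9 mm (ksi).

J = π(d_o⁴ − d_i⁴)/32 = π(0.0300⁴ − 0.0200⁴)/32 = 6.381×10^-8 m⁴.
Shear stress varies linearly with radius: τ = T·r/J = 128.0 × 0.0109 / 6.381×10^-8 = 2.186×10^7 Pa.

3.17 ksi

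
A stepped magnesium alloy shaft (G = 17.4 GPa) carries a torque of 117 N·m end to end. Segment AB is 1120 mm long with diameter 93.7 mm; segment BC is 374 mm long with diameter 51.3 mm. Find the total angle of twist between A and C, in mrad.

J_AB = π(0.0937)⁴/32 = 7.57×10^-6 m⁴; J_BC = π(0.0513)⁴/32 = 6.80×10^-7 m⁴.
θ = (T/G)·Σ L_i/J_i = (117.0/17.4×10⁹)·(1.12/7.57×10^-6 + 0.374/6.80×10^-7) = 4.694×10^-3 rad.

4.69 mrad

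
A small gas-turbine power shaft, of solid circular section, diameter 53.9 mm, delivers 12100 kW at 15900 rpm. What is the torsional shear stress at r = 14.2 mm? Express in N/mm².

125 N/mm²

ω = 2π·15900/60 = 1665 rad/s, so T = P/ω = 12100×10³ / 1665 = 7267 N·m.
J = πd⁴/32 = π(0.0539)⁴/32 = 8.286×10^-7 m⁴.
Shear stress varies linearly with radius: τ = T·r/J = 7267 × 0.0142 / 8.286×10^-7 = 1.245×10^8 Pa.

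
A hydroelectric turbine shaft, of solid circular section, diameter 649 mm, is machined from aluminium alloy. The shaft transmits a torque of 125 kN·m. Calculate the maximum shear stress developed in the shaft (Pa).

2.33e6 Pa

J = πd⁴/32 = π(0.649)⁴/32 = 0.01742 m⁴.
τ_max = T·r/J = 125000 × 0.325 / 0.01742 = 2.329×10^6 Pa.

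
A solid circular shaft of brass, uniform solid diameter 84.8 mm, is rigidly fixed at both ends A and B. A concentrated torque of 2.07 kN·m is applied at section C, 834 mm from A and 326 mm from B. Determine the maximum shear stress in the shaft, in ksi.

With uniform GJ and both ends fixed, compatibility θ_AC = θ_CB gives T_A·a = T_B·b, together with T_A + T_B = T₀.
T_A = T₀·b/(a+b) = 2070·326/1160 = 581.7 N·m; T_B = 1488 N·m.
τ in each portion: τ_AC = 4.86×10^6 Pa, τ_CB = 1.24×10^7 Pa; maximum is in CB.
τ_max = T_CB·r/J = 1488·0.0424/5.08×10^-6 = 1.243×10^7 Pa.

1.80 ksi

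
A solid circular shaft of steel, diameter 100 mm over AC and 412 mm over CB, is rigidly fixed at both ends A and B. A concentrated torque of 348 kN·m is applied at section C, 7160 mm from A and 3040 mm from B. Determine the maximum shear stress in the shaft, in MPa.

25.3 MPa

Compatibility: T_A·a/J_AC = T_B·b/J_CB with T_A + T_B = T₀.
J_AC = 9.82×10^-6 m⁴, J_CB = 2.83×10^-3 m⁴, so T_A = T₀·(J_AC/a)/((J_AC/a)+(J_CB/b)) = 512.0 N·m, T_B = 347500 N·m.
τ in each portion: τ_AC = 2.61×10^6 Pa, τ_CB = 2.53×10^7 Pa; maximum is in CB.
τ_max = T_CB·r/J = 347500·0.206/2.83×10^-3 = 2.531×10^7 Pa.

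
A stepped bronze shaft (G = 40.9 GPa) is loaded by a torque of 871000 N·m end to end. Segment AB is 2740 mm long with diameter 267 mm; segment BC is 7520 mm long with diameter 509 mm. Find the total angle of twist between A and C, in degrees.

J_AB = π(0.267)⁴/32 = 4.99×10^-4 m⁴; J_BC = π(0.509)⁴/32 = 6.59×10^-3 m⁴.
θ = (T/G)·Σ L_i/J_i = (871000/40.9×10⁹)·(2.74/4.99×10^-4 + 7.52/6.59×10^-3) = 0.1413 rad.

8.09°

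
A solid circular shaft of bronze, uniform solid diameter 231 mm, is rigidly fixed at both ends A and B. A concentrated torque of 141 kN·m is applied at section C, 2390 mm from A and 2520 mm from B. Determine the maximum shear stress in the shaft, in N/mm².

29.9 N/mm²

With uniform GJ and both ends fixed, compatibility θ_AC = θ_CB gives T_A·a = T_B·b, together with T_A + T_B = T₀.
T_A = T₀·b/(a+b) = 141000·2520/4910 = 72370 N·m; T_B = 68630 N·m.
τ in each portion: τ_AC = 2.99×10^7 Pa, τ_CB = 2.84×10^7 Pa; maximum is in AC.
τ_max = T_AC·r/J = 72370·0.116/2.80×10^-4 = 2.990×10^7 Pa.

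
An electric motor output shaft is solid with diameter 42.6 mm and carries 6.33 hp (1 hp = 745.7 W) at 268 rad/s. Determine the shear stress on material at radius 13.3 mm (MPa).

0.725 MPa

ω = 268 rad/s, so T = P/ω = 6.33×745.7 / 268.0 = 17.61 N·m.
J = πd⁴/32 = π(0.0426)⁴/32 = 3.233×10^-7 m⁴.
Shear stress varies linearly with radius: τ = T·r/J = 17.61 × 0.0133 / 3.233×10^-7 = 7.245×10^5 Pa.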